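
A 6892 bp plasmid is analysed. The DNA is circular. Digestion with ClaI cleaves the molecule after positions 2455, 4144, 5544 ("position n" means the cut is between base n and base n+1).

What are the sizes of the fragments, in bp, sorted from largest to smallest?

Circular molecule, 3 cuts → 3 fragments:
  4144 − 2455 = 1689 bp
  5544 − 4144 = 1400 bp
  wrap: 6892 − 5544 + 2455 = 3803 bp
Sorted largest to smallest: 3803, 1689, 1400 bp.

3803, 1689, 1400 bp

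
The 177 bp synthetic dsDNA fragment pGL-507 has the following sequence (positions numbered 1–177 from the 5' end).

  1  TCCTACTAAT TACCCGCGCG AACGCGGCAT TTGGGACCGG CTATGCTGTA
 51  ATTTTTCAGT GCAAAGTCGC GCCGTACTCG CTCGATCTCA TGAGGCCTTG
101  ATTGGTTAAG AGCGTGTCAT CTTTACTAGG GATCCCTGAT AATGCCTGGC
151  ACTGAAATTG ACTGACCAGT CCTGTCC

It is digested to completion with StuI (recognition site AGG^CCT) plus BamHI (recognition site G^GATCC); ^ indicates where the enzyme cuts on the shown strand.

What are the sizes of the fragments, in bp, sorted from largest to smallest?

The StuI site (AGGCCT) starts at position 93.
StuI cuts after base 3 of each site, so after position 95.
The BamHI site (GGATCC) starts at position 130.
BamHI cuts after the first base of each site, so after position 130.
Combined cut positions: 95, 130.
Linear molecule, 2 cuts → 3 fragments:
  1–95 → 95 bp
  96–130 → 35 bp
  131–177 → 47 bp
Sorted largest to smallest: 95, 47, 35 bp.

95, 47, 35 bp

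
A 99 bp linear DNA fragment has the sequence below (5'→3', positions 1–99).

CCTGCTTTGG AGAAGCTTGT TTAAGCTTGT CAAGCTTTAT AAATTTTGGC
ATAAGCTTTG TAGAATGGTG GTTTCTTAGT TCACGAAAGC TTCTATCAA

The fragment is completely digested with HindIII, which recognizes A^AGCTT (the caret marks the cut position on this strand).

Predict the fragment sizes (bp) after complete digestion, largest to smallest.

34, 21, 13, 12, 10, 9 bp

HindIII sites (AAGCTT) start at positions 13, 23, 32, 53, 87.
HindIII cuts after the first base of each site, so after positions 13, 23, 32, 53, 87.
Linear molecule, 5 cuts → 6 fragments:
  1–13 → 13 bp
  14–23 → 10 bp
  24–32 → 9 bp
  33–53 → 21 bp
  54–87 → 34 bp
  88–99 → 12 bp
Sorted largest to smallest: 34, 21, 13, 12, 10, 9 bp.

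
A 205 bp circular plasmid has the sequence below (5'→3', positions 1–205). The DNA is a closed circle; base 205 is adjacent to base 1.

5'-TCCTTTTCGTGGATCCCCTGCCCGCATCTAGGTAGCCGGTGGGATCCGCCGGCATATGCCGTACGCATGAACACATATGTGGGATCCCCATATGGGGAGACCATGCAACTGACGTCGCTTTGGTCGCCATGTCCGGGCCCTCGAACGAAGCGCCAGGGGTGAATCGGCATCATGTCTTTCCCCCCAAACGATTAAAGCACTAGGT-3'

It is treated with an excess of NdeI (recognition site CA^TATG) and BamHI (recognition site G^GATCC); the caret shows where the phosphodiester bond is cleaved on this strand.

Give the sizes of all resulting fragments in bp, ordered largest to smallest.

126, 31, 21, 12, 8, 7 bp

NdeI sites (CATATG) start at positions 53, 74, 89.
NdeI cuts after base 2 of each site, so after positions 54, 75, 90.
BamHI sites (GGATCC) start at positions 11, 42, 82.
BamHI cuts after the first base of each site, so after positions 11, 42, 82.
Combined cut positions: 11, 42, 54, 75, 82, 90.
Circular molecule, 6 cuts → 6 fragments:
  12–42 → 31 bp
  43–54 → 12 bp
  55–75 → 21 bp
  76–82 → 7 bp
  83–90 → 8 bp
  91–205 then 1–11 → 115 + 11 = 126 bp
Sorted largest to smallest: 126, 31, 21, 12, 8, 7 bp.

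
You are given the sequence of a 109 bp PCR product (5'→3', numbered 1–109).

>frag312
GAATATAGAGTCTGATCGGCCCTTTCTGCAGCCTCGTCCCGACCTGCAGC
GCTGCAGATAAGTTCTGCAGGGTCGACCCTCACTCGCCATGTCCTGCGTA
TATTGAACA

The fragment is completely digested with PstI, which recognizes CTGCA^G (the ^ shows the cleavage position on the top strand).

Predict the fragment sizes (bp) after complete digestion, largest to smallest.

40, 30, 18, 13, 8 bp

PstI sites (CTGCAG) start at positions 26, 44, 52, 65.
PstI cuts after base 5 of each site (before the last base), so after positions 30, 48, 56, 69.
Linear molecule, 4 cuts → 5 fragments:
  1–30 → 30 bp
  31–48 → 18 bp
  49–56 → 8 bp
  57–69 → 13 bp
  70–109 → 40 bp
Sorted largest to smallest: 40, 30, 18, 13, 8 bp.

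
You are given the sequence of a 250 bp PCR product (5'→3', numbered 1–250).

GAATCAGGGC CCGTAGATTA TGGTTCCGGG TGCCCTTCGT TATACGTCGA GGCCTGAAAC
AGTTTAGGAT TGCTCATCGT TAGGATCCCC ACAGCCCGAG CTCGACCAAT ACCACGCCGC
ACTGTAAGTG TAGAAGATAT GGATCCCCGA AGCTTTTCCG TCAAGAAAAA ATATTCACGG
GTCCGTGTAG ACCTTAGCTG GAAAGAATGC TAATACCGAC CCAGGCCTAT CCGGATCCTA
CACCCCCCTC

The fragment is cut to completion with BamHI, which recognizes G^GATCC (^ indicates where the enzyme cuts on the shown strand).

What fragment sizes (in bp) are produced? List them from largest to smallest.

BamHI sites (GGATCC) start at positions 83, 141, 233.
BamHI cuts after the first base of each site, so after positions 83, 141, 233.
Linear molecule, 3 cuts → 4 fragments:
  1–83 → 83 bp
  84–141 → 58 bp
  142–233 → 92 bp
  234–250 → 17 bp
Sorted largest to smallest: 92, 83, 58, 17 bp.

92, 83, 58, 17 bp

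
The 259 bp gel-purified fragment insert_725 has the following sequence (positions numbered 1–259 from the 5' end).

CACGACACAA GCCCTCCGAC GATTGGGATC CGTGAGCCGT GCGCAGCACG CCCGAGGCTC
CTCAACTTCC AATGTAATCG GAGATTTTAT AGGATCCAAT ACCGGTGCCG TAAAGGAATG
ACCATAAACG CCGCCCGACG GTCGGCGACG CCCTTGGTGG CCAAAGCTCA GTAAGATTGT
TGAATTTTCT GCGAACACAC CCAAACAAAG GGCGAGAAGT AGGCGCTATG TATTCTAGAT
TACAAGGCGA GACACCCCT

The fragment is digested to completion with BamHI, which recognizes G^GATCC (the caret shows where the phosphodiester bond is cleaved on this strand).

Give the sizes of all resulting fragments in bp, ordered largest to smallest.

167, 66, 26 bp

BamHI sites (GGATCC) start at positions 26, 92.
BamHI cuts after the first base of each site, so after positions 26, 92.
Linear molecule, 2 cuts → 3 fragments:
  1–26 → 26 bp
  27–92 → 66 bp
  93–259 → 167 bp
Sorted largest to smallest: 167, 66, 26 bp.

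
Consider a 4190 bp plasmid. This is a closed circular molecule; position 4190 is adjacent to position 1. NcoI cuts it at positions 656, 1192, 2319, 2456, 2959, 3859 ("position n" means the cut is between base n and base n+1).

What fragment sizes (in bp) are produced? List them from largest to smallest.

Circular molecule, 6 cuts → 6 fragments:
  1192 − 656 = 536 bp
  2319 − 1192 = 1127 bp
  2456 − 2319 = 137 bp
  2959 − 2456 = 503 bp
  3859 − 2959 = 900 bp
  wrap: 4190 − 3859 + 656 = 987 bp
Sorted largest to smallest: 1127, 987, 900, 536, 503, 137 bp.

1127, 987, 900, 536, 503, 137 bp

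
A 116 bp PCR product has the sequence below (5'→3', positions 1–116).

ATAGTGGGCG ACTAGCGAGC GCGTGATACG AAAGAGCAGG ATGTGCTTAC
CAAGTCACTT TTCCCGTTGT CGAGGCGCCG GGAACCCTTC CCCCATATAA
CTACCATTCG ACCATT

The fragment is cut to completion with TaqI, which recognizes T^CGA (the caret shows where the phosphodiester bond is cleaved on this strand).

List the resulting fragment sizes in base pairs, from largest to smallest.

TaqI sites (TCGA) start at positions 70, 108.
TaqI cuts after the first base of each site, so after positions 70, 108.
Linear molecule, 2 cuts → 3 fragments:
  1–70 → 70 bp
  71–108 → 38 bp
  109–116 → 8 bp
Sorted largest to smallest: 70, 38, 8 bp.

70, 38, 8 bp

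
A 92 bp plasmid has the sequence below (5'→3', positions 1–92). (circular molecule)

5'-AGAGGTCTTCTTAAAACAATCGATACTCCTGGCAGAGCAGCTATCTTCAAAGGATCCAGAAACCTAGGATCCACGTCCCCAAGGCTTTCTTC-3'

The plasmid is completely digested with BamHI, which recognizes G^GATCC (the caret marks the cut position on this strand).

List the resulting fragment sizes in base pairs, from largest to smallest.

77, 15 bp

BamHI sites (GGATCC) start at positions 52, 67.
BamHI cuts after the first base of each site, so after positions 52, 67.
Circular molecule, 2 cuts → 2 fragments:
  53–67 → 15 bp
  68–92 then 1–52 → 25 + 52 = 77 bp
Sorted largest to smallest: 77, 15 bp.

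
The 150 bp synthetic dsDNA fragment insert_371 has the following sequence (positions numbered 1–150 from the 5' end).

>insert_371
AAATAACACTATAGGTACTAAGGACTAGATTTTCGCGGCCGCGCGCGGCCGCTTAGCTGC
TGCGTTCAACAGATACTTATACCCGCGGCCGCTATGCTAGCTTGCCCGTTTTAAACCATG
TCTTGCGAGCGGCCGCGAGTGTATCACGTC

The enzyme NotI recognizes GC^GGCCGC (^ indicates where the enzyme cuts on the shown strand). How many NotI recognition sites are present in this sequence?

4

GCGGCCGC occurs starting at positions 35, 45, 85, 129.
NotI cuts at 4 sites.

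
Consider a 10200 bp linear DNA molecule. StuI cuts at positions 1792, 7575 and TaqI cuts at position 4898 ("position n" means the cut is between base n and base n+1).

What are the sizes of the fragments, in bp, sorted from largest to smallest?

Combined cut positions (sorted): 1792, 4898, 7575.
Linear molecule, 3 cuts → 4 fragments:
  1792 − 0 = 1792 bp
  4898 − 1792 = 3106 bp
  7575 − 4898 = 2677 bp
  10200 − 7575 = 2625 bp
Sorted largest to smallest: 3106, 2677, 2625, 1792 bp.

3106, 2677, 2625, 1792 bp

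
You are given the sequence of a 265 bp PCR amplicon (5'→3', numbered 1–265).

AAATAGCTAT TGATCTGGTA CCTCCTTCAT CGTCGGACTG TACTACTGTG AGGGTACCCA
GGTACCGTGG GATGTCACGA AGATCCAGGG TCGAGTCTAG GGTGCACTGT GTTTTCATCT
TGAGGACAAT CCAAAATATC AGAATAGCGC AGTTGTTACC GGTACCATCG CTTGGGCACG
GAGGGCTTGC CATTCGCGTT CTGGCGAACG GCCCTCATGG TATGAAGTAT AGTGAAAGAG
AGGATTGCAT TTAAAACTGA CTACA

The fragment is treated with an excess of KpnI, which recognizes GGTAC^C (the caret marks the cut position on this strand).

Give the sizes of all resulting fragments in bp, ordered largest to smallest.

KpnI sites (GGTACC) start at positions 17, 53, 61, 161.
KpnI cuts after base 5 of each site (before the last base), so after positions 21, 57, 65, 165.
Linear molecule, 4 cuts → 5 fragments:
  1–21 → 21 bp
  22–57 → 36 bp
  58–65 → 8 bp
  66–165 → 100 bp
  166–265 → 100 bp
Sorted largest to smallest: 100, 100, 36, 21, 8 bp.

100, 100, 36, 21, 8 bp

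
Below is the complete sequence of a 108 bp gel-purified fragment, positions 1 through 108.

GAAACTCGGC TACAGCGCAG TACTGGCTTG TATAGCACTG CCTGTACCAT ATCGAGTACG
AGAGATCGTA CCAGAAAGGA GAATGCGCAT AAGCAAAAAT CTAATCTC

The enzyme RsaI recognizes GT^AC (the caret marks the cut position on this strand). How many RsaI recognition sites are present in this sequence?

GTAC occurs starting at positions 20, 44, 56, 68.
RsaI cuts at 4 sites.

4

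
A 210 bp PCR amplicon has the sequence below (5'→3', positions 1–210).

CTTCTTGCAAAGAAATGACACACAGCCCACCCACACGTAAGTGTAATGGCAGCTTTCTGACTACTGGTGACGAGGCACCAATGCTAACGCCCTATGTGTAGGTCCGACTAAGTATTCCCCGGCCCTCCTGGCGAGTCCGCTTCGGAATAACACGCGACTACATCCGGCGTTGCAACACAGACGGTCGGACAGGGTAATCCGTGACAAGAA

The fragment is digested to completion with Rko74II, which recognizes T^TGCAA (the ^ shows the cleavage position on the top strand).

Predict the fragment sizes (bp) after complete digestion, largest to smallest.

Rko74II sites (TTGCAA) start at positions 5, 170.
Rko74II cuts after the first base of each site, so after positions 5, 170.
Linear molecule, 2 cuts → 3 fragments:
  1–5 → 5 bp
  6–170 → 165 bp
  171–210 → 40 bp
Sorted largest to smallest: 165, 40, 5 bp.

165, 40, 5 bp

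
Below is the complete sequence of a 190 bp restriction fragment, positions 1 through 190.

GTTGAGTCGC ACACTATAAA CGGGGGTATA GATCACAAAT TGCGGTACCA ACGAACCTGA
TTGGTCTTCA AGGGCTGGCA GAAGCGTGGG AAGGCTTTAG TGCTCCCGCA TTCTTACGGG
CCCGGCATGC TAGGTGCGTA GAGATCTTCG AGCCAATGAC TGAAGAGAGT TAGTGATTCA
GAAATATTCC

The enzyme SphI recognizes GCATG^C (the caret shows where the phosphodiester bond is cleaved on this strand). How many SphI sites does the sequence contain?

1

GCATGC occurs starting at position 125.
SphI cuts at 1 site.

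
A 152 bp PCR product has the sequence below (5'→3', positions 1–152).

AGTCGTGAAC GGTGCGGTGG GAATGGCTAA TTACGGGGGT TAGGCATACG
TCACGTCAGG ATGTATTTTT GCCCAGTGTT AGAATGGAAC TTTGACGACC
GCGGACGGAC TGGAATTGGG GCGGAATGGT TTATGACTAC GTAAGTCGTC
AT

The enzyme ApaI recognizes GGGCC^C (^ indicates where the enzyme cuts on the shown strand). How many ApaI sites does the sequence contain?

0

No occurrence of GGGCCC is present in the sequence.
ApaI does not cut: 0 sites.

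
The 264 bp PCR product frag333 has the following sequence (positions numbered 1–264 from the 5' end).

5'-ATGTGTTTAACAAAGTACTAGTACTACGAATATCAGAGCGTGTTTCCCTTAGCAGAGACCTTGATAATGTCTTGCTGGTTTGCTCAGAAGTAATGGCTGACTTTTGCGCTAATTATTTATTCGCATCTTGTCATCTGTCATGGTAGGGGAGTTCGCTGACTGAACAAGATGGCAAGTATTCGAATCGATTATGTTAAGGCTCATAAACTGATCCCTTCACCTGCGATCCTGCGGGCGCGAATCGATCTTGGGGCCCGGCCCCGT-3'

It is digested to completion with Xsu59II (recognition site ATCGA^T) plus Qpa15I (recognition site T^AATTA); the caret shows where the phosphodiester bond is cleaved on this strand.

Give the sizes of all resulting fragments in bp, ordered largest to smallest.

Xsu59II sites (ATCGAT) start at positions 184, 241.
Xsu59II cuts after base 5 of each site (before the last base), so after positions 188, 245.
The Qpa15I site (TAATTA) starts at position 110.
Qpa15I cuts after the first base of each site, so after position 110.
Combined cut positions: 110, 188, 245.
Linear molecule, 3 cuts → 4 fragments:
  1–110 → 110 bp
  111–188 → 78 bp
  189–245 → 57 bp
  246–264 → 19 bp
Sorted largest to smallest: 110, 78, 57, 19 bp.

110, 78, 57, 19 bp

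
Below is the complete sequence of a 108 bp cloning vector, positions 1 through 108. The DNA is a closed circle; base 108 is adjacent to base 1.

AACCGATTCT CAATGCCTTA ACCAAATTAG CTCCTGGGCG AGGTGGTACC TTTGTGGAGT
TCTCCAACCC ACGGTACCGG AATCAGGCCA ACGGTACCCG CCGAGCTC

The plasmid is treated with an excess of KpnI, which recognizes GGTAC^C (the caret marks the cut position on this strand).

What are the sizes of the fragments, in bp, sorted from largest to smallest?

KpnI sites (GGTACC) start at positions 45, 73, 93.
KpnI cuts after base 5 of each site (before the last base), so after positions 49, 77, 97.
Circular molecule, 3 cuts → 3 fragments:
  50–77 → 28 bp
  78–97 → 20 bp
  98–108 then 1–49 → 11 + 49 = 60 bp
Sorted largest to smallest: 60, 28, 20 bp.

60, 28, 20 bp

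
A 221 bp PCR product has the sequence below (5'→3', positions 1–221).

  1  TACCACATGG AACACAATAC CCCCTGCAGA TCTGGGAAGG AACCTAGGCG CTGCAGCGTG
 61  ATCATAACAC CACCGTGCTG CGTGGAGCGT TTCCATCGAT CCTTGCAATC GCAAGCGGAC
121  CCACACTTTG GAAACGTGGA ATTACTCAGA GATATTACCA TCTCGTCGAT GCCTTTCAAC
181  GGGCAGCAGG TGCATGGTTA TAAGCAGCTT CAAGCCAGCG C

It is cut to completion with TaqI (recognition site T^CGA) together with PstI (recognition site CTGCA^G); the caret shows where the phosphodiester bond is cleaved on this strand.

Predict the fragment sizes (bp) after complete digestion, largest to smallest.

70, 55, 41, 28, 27 bp

TaqI sites (TCGA) start at positions 96, 166.
TaqI cuts after the first base of each site, so after positions 96, 166.
PstI sites (CTGCAG) start at positions 24, 51.
PstI cuts after base 5 of each site (before the last base), so after positions 28, 55.
Combined cut positions: 28, 55, 96, 166.
Linear molecule, 4 cuts → 5 fragments:
  1–28 → 28 bp
  29–55 → 27 bp
  56–96 → 41 bp
  97–166 → 70 bp
  167–221 → 55 bp
Sorted largest to smallest: 70, 55, 41, 28, 27 bp.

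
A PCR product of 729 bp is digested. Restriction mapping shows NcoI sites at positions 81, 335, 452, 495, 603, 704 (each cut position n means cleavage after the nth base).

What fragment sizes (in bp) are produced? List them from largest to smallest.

254, 117, 108, 101, 81, 43, 25 bp

Linear molecule, 6 cuts → 7 fragments:
  81 − 0 = 81 bp
  335 − 81 = 254 bp
  452 − 335 = 117 bp
  495 − 452 = 43 bp
  603 − 495 = 108 bp
  704 − 603 = 101 bp
  729 − 704 = 25 bp
Sorted largest to smallest: 254, 117, 108, 101, 81, 43, 25 bp.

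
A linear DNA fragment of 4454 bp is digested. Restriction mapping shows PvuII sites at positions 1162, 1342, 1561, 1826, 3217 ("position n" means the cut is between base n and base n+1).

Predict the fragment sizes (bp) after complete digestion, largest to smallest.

1391, 1237, 1162, 265, 219, 180 bp

Linear molecule, 5 cuts → 6 fragments:
  1162 − 0 = 1162 bp
  1342 − 1162 = 180 bp
  1561 − 1342 = 219 bp
  1826 − 1561 = 265 bp
  3217 − 1826 = 1391 bp
  4454 − 3217 = 1237 bp
Sorted largest to smallest: 1391, 1237, 1162, 265, 219, 180 bp.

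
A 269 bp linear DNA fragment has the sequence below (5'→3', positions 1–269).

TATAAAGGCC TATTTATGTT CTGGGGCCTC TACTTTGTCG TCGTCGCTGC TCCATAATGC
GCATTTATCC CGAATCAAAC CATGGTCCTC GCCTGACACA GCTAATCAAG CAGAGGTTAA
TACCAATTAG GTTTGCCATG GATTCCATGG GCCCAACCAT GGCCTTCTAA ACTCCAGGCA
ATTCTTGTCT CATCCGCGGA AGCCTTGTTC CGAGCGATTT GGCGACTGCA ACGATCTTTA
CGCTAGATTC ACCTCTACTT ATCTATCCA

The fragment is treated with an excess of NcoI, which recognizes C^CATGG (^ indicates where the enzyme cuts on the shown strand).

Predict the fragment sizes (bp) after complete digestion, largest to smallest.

NcoI sites (CCATGG) start at positions 80, 136, 145, 157.
NcoI cuts after the first base of each site, so after positions 80, 136, 145, 157.
Linear molecule, 4 cuts → 5 fragments:
  1–80 → 80 bp
  81–136 → 56 bp
  137–145 → 9 bp
  146–157 → 12 bp
  158–269 → 112 bp
Sorted largest to smallest: 112, 80, 56, 12, 9 bp.

112, 80, 56, 12, 9 bp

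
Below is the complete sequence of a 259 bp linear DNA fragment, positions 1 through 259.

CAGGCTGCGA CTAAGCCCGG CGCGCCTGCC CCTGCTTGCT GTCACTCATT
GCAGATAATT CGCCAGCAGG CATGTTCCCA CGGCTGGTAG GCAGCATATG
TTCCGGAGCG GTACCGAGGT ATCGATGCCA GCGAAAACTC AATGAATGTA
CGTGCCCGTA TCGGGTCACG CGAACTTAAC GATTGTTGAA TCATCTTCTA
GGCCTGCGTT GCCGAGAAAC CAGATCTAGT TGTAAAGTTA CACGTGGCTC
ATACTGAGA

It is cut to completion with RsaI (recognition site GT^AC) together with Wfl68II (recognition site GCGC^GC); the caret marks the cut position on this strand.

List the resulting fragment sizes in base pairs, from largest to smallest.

110, 89, 37, 23 bp

RsaI sites (GTAC) start at positions 111, 148.
RsaI cuts after base 2 of each site, so after positions 112, 149.
The Wfl68II site (GCGCGC) starts at position 20.
Wfl68II cuts after base 4 of each site, so after position 23.
Combined cut positions: 23, 112, 149.
Linear molecule, 3 cuts → 4 fragments:
  1–23 → 23 bp
  24–112 → 89 bp
  113–149 → 37 bp
  150–259 → 110 bp
Sorted largest to smallest: 110, 89, 37, 23 bp.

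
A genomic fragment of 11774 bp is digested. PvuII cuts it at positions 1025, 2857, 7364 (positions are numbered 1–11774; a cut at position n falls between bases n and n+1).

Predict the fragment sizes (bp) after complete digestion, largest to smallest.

4507, 4410, 1832, 1025 bp

Linear molecule, 3 cuts → 4 fragments:
  1025 − 0 = 1025 bp
  2857 − 1025 = 1832 bp
  7364 − 2857 = 4507 bp
  11774 − 7364 = 4410 bp
Sorted largest to smallest: 4507, 4410, 1832, 1025 bp.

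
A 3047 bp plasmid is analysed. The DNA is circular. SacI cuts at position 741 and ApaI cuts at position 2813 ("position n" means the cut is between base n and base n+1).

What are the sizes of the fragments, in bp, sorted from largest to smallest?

2072, 975 bp

Combined cut positions (sorted): 741, 2813.
Circular molecule, 2 cuts → 2 fragments:
  2813 − 741 = 2072 bp
  wrap: 3047 − 2813 + 741 = 975 bp
Sorted largest to smallest: 2072, 975 bp.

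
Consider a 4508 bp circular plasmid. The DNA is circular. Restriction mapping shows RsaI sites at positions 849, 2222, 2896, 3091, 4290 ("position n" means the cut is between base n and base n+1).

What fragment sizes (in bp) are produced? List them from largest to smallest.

Circular molecule, 5 cuts → 5 fragments:
  2222 − 849 = 1373 bp
  2896 − 2222 = 674 bp
  3091 − 2896 = 195 bp
  4290 − 3091 = 1199 bp
  wrap: 4508 − 4290 + 849 = 1067 bp
Sorted largest to smallest: 1373, 1199, 1067, 674, 195 bp.

1373, 1199, 1067, 674, 195 bp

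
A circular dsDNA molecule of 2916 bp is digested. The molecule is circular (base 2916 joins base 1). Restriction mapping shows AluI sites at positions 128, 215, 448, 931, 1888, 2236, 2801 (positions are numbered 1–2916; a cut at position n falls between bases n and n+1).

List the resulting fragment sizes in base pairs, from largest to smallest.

Circular molecule, 7 cuts → 7 fragments:
  215 − 128 = 87 bp
  448 − 215 = 233 bp
  931 − 448 = 483 bp
  1888 − 931 = 957 bp
  2236 − 1888 = 348 bp
  2801 − 2236 = 565 bp
  wrap: 2916 − 2801 + 128 = 243 bp
Sorted largest to smallest: 957, 565, 483, 348, 243, 233, 87 bp.

957, 565, 483, 348, 243, 233, 87 bp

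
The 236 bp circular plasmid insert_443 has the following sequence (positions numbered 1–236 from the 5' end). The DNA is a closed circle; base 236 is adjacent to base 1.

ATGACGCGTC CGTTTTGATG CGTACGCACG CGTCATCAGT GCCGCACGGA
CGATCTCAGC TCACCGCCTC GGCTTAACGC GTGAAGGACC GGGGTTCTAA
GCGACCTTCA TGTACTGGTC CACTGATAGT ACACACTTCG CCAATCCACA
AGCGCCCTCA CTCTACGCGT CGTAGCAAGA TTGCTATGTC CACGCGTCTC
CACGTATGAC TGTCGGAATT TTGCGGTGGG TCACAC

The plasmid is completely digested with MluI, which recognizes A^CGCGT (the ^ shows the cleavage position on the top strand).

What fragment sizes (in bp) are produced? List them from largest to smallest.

88, 49, 48, 27, 24 bp

MluI sites (ACGCGT) start at positions 4, 28, 77, 165, 192.
MluI cuts after the first base of each site, so after positions 4, 28, 77, 165, 192.
Circular molecule, 5 cuts → 5 fragments:
  5–28 → 24 bp
  29–77 → 49 bp
  78–165 → 88 bp
  166–192 → 27 bp
  193–236 then 1–4 → 44 + 4 = 48 bp
Sorted largest to smallest: 88, 49, 48, 27, 24 bp.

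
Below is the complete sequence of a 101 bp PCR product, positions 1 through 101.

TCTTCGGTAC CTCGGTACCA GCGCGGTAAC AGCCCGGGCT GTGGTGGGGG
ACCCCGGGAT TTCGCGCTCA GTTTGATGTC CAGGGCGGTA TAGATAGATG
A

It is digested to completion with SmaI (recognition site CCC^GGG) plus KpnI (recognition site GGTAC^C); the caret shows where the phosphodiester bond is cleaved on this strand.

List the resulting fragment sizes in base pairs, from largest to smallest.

SmaI sites (CCCGGG) start at positions 33, 53.
SmaI cuts after base 3 of each site, so after positions 35, 55.
KpnI sites (GGTACC) start at positions 6, 14.
KpnI cuts after base 5 of each site (before the last base), so after positions 10, 18.
Combined cut positions: 10, 18, 35, 55.
Linear molecule, 4 cuts → 5 fragments:
  1–10 → 10 bp
  11–18 → 8 bp
  19–35 → 17 bp
  36–55 → 20 bp
  56–101 → 46 bp
Sorted largest to smallest: 46, 20, 17, 10, 8 bp.

46, 20, 17, 10, 8 bp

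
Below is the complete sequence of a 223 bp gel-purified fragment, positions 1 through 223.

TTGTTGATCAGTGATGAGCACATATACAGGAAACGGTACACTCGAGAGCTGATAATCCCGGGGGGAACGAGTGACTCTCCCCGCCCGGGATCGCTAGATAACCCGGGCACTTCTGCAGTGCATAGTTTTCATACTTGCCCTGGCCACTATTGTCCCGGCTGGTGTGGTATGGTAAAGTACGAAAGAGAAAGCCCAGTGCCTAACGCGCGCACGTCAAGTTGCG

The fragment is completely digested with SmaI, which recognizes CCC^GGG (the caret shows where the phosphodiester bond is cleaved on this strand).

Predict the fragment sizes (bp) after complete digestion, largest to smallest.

SmaI sites (CCCGGG) start at positions 57, 84, 102.
SmaI cuts after base 3 of each site, so after positions 59, 86, 104.
Linear molecule, 3 cuts → 4 fragments:
  1–59 → 59 bp
  60–86 → 27 bp
  87–104 → 18 bp
  105–223 → 119 bp
Sorted largest to smallest: 119, 59, 27, 18 bp.

119, 59, 27, 18 bp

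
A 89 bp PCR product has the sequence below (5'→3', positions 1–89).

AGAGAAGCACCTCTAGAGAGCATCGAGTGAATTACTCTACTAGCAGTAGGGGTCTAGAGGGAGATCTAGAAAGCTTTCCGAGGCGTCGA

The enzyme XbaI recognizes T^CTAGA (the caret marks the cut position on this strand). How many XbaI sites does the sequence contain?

TCTAGA occurs starting at positions 12, 53, 65.
XbaI cuts at 3 sites.

3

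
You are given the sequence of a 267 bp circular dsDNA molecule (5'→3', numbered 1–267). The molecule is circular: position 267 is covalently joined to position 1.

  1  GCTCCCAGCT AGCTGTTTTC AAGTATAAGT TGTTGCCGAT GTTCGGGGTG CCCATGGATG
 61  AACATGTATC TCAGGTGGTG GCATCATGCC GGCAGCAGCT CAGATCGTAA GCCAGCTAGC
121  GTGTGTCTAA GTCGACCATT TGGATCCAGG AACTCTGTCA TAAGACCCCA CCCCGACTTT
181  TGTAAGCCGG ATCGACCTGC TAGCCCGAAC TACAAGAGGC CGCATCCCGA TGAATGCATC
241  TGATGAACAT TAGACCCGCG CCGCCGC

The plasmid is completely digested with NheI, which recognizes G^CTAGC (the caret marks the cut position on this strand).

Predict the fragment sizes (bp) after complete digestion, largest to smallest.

107, 84, 76 bp

NheI sites (GCTAGC) start at positions 8, 115, 199.
NheI cuts after the first base of each site, so after positions 8, 115, 199.
Circular molecule, 3 cuts → 3 fragments:
  9–115 → 107 bp
  116–199 → 84 bp
  200–267 then 1–8 → 68 + 8 = 76 bp
Sorted largest to smallest: 107, 84, 76 bp.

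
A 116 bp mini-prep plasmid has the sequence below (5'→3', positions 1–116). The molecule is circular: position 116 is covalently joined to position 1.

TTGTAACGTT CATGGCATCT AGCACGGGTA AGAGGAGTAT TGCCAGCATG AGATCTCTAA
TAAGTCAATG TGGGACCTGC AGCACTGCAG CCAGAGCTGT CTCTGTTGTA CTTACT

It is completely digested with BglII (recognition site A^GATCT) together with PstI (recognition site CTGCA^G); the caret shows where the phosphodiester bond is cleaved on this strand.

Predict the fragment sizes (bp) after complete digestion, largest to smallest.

78, 30, 8 bp

The BglII site (AGATCT) starts at position 51.
BglII cuts after the first base of each site, so after position 51.
PstI sites (CTGCAG) start at positions 77, 85.
PstI cuts after base 5 of each site (before the last base), so after positions 81, 89.
Combined cut positions: 51, 81, 89.
Circular molecule, 3 cuts → 3 fragments:
  52–81 → 30 bp
  82–89 → 8 bp
  90–116 then 1–51 → 27 + 51 = 78 bp
Sorted largest to smallest: 78, 30, 8 bp.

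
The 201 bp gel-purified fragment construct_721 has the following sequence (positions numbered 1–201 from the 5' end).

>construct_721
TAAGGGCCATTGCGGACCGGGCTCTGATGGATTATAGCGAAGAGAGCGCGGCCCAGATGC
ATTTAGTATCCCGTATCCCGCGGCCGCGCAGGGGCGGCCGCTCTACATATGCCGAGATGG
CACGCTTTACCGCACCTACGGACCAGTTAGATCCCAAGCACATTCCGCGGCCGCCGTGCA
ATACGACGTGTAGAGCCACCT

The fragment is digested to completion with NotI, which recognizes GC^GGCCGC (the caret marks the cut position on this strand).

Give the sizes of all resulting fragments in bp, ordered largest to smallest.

81, 73, 33, 14 bp

NotI sites (GCGGCCGC) start at positions 80, 94, 167.
NotI cuts after base 2 of each site, so after positions 81, 95, 168.
Linear molecule, 3 cuts → 4 fragments:
  1–81 → 81 bp
  82–95 → 14 bp
  96–168 → 73 bp
  169–201 → 33 bp
Sorted largest to smallest: 81, 73, 33, 14 bp.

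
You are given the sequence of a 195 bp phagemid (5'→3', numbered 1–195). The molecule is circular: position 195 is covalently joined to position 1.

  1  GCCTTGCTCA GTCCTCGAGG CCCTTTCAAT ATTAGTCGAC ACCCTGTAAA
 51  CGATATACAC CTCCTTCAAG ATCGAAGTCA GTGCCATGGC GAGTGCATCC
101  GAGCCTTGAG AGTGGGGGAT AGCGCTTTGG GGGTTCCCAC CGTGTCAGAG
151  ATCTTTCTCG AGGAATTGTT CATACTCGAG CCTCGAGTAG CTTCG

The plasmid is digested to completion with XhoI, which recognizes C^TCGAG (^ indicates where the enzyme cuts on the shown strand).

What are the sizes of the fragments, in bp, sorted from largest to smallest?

143, 27, 18, 7 bp

XhoI sites (CTCGAG) start at positions 14, 157, 175, 182.
XhoI cuts after the first base of each site, so after positions 14, 157, 175, 182.
Circular molecule, 4 cuts → 4 fragments:
  15–157 → 143 bp
  158–175 → 18 bp
  176–182 → 7 bp
  183–195 then 1–14 → 13 + 14 = 27 bp
Sorted largest to smallest: 143, 27, 18, 7 bp.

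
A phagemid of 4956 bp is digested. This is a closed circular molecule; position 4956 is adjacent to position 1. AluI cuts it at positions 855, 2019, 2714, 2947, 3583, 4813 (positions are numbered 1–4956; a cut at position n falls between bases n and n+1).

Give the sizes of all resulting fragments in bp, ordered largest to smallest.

1230, 1164, 998, 695, 636, 233 bp

Circular molecule, 6 cuts → 6 fragments:
  2019 − 855 = 1164 bp
  2714 − 2019 = 695 bp
  2947 − 2714 = 233 bp
  3583 − 2947 = 636 bp
  4813 − 3583 = 1230 bp
  wrap: 4956 − 4813 + 855 = 998 bp
Sorted largest to smallest: 1230, 1164, 998, 695, 636, 233 bp.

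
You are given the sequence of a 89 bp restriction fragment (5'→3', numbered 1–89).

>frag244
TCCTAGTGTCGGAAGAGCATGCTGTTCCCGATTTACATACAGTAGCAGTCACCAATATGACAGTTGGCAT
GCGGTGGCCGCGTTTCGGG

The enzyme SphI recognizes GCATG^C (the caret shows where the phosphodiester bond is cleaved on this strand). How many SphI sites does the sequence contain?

2

GCATGC occurs starting at positions 17, 67.
SphI cuts at 2 sites.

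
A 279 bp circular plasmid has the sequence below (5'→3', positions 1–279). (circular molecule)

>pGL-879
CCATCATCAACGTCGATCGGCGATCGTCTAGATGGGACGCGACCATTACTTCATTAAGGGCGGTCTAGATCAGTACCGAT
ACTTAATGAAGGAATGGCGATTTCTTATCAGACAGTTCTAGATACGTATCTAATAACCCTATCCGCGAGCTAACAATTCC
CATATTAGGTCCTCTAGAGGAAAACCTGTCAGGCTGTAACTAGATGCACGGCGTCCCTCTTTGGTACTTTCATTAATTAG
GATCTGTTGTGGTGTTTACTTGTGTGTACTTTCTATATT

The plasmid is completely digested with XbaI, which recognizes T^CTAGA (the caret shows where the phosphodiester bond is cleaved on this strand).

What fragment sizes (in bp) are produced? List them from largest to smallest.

133, 56, 53, 37 bp

XbaI sites (TCTAGA) start at positions 27, 64, 117, 173.
XbaI cuts after the first base of each site, so after positions 27, 64, 117, 173.
Circular molecule, 4 cuts → 4 fragments:
  28–64 → 37 bp
  65–117 → 53 bp
  118–173 → 56 bp
  174–279 then 1–27 → 106 + 27 = 133 bp
Sorted largest to smallest: 133, 56, 53, 37 bp.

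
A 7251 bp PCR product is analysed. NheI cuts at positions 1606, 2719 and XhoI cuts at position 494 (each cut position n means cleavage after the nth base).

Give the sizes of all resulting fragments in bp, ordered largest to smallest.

Combined cut positions (sorted): 494, 1606, 2719.
Linear molecule, 3 cuts → 4 fragments:
  494 − 0 = 494 bp
  1606 − 494 = 1112 bp
  2719 − 1606 = 1113 bp
  7251 − 2719 = 4532 bp
Sorted largest to smallest: 4532, 1113, 1112, 494 bp.

4532, 1113, 1112, 494 bp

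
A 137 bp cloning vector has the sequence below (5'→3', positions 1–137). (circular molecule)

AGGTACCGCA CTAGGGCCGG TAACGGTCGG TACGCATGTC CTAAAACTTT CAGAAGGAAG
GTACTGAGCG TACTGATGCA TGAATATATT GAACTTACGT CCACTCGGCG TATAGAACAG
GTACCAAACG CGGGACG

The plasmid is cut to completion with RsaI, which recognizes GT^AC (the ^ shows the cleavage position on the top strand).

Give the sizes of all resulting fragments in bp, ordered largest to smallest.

51, 31, 27, 19, 9 bp

RsaI sites (GTAC) start at positions 3, 30, 61, 70, 121.
RsaI cuts after base 2 of each site, so after positions 4, 31, 62, 71, 122.
Circular molecule, 5 cuts → 5 fragments:
  5–31 → 27 bp
  32–62 → 31 bp
  63–71 → 9 bp
  72–122 → 51 bp
  123–137 then 1–4 → 15 + 4 = 19 bp
Sorted largest to smallest: 51, 31, 27, 19, 9 bp.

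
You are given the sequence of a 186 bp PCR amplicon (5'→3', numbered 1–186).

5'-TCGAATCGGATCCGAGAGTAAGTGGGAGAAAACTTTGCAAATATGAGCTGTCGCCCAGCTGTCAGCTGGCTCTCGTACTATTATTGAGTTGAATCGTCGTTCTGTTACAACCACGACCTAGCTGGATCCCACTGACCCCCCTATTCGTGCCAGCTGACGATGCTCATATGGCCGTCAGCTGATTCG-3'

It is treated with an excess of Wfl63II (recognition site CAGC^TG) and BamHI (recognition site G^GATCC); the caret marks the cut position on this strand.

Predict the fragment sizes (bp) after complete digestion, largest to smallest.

Wfl63II sites (CAGCTG) start at positions 56, 63, 151, 176.
Wfl63II cuts after base 4 of each site, so after positions 59, 66, 154, 179.
BamHI sites (GGATCC) start at positions 8, 124.
BamHI cuts after the first base of each site, so after positions 8, 124.
Combined cut positions: 8, 59, 66, 124, 154, 179.
Linear molecule, 6 cuts → 7 fragments:
  1–8 → 8 bp
  9–59 → 51 bp
  60–66 → 7 bp
  67–124 → 58 bp
  125–154 → 30 bp
  155–179 → 25 bp
  180–186 → 7 bp
Sorted largest to smallest: 58, 51, 30, 25, 8, 7, 7 bp.

58, 51, 30, 25, 8, 7, 7 bp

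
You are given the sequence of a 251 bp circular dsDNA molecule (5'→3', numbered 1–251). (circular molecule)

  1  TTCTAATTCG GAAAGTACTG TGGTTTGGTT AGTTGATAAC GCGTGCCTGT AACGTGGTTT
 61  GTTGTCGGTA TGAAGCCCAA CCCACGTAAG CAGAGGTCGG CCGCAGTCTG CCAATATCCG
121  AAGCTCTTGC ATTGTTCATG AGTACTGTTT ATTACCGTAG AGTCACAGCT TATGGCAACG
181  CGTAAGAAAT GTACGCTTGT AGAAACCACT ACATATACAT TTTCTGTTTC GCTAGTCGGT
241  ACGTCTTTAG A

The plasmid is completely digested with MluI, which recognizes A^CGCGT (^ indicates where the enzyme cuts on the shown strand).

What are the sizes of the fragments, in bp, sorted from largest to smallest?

139, 112 bp

MluI sites (ACGCGT) start at positions 39, 178.
MluI cuts after the first base of each site, so after positions 39, 178.
Circular molecule, 2 cuts → 2 fragments:
  40–178 → 139 bp
  179–251 then 1–39 → 73 + 39 = 112 bp
Sorted largest to smallest: 139, 112 bp.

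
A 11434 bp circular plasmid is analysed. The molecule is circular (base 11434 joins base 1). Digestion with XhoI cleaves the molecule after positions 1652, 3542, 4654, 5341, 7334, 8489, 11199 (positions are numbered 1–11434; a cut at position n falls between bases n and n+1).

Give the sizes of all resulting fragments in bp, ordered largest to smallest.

2710, 1993, 1890, 1887, 1155, 1112, 687 bp

Circular molecule, 7 cuts → 7 fragments:
  3542 − 1652 = 1890 bp
  4654 − 3542 = 1112 bp
  5341 − 4654 = 687 bp
  7334 − 5341 = 1993 bp
  8489 − 7334 = 1155 bp
  11199 − 8489 = 2710 bp
  wrap: 11434 − 11199 + 1652 = 1887 bp
Sorted largest to smallest: 2710, 1993, 1890, 1887, 1155, 1112, 687 bp.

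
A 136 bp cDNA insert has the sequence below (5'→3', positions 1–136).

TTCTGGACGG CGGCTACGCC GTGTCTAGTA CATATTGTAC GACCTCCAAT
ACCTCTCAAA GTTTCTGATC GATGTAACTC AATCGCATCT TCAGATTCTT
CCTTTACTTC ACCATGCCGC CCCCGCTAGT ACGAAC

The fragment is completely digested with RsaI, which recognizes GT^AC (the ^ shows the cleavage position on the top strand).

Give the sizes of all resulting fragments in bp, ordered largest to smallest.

RsaI sites (GTAC) start at positions 28, 37, 129.
RsaI cuts after base 2 of each site, so after positions 29, 38, 130.
Linear molecule, 3 cuts → 4 fragments:
  1–29 → 29 bp
  30–38 → 9 bp
  39–130 → 92 bp
  131–136 → 6 bp
Sorted largest to smallest: 92, 29, 9, 6 bp.

92, 29, 9, 6 bp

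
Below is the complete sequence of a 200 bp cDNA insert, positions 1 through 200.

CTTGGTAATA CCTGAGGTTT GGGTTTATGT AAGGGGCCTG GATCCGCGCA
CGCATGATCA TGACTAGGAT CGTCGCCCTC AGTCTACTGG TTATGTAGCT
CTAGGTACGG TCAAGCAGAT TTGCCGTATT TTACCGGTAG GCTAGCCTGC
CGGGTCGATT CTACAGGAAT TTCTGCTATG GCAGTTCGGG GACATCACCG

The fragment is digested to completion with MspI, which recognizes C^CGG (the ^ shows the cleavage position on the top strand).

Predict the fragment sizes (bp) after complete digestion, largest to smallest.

134, 50, 16 bp

MspI sites (CCGG) start at positions 134, 150.
MspI cuts after the first base of each site, so after positions 134, 150.
Linear molecule, 2 cuts → 3 fragments:
  1–134 → 134 bp
  135–150 → 16 bp
  151–200 → 50 bp
Sorted largest to smallest: 134, 50, 16 bp.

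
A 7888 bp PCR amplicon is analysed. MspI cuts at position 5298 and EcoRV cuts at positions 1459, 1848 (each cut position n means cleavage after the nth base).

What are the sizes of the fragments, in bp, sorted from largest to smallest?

3450, 2590, 1459, 389 bp

Combined cut positions (sorted): 1459, 1848, 5298.
Linear molecule, 3 cuts → 4 fragments:
  1459 − 0 = 1459 bp
  1848 − 1459 = 389 bp
  5298 − 1848 = 3450 bp
  7888 − 5298 = 2590 bp
Sorted largest to smallest: 3450, 2590, 1459, 389 bp.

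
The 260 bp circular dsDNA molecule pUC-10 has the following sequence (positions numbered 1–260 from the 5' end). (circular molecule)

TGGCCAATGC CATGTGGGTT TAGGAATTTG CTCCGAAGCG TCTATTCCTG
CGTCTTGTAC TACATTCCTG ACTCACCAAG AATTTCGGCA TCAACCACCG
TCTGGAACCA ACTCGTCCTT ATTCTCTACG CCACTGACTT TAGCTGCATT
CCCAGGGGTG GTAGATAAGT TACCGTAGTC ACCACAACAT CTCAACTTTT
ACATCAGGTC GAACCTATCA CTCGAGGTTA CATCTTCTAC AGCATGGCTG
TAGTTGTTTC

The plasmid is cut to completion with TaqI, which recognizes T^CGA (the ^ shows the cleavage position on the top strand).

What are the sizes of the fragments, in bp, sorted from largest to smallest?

TaqI sites (TCGA) start at positions 209, 222.
TaqI cuts after the first base of each site, so after positions 209, 222.
Circular molecule, 2 cuts → 2 fragments:
  210–222 → 13 bp
  223–260 then 1–209 → 38 + 209 = 247 bp
Sorted largest to smallest: 247, 13 bp.

247, 13 bp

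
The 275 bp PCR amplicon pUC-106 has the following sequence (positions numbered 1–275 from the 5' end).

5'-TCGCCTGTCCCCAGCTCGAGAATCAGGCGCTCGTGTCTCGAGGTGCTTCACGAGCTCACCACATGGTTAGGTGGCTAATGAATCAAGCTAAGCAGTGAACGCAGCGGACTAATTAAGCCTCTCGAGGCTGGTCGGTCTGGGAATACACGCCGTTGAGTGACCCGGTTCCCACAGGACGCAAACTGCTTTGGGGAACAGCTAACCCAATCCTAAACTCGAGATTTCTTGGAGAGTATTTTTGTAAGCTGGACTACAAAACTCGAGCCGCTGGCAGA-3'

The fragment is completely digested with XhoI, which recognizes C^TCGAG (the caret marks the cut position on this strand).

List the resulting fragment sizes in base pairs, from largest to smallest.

94, 84, 44, 22, 16, 15 bp

XhoI sites (CTCGAG) start at positions 15, 37, 121, 215, 259.
XhoI cuts after the first base of each site, so after positions 15, 37, 121, 215, 259.
Linear molecule, 5 cuts → 6 fragments:
  1–15 → 15 bp
  16–37 → 22 bp
  38–121 → 84 bp
  122–215 → 94 bp
  216–259 → 44 bp
  260–275 → 16 bp
Sorted largest to smallest: 94, 84, 44, 22, 16, 15 bp.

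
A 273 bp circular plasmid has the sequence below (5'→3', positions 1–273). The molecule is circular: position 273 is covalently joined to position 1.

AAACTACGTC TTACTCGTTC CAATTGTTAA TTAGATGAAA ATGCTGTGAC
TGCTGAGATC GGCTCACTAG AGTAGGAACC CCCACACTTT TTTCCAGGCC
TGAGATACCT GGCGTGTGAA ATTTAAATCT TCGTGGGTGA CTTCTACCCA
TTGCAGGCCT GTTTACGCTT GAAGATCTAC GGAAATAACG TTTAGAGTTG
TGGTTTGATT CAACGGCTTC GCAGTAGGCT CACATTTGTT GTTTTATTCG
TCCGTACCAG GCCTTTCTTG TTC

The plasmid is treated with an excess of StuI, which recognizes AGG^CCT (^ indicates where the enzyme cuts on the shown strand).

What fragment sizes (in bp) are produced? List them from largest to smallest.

StuI sites (AGGCCT) start at positions 96, 155, 259.
StuI cuts after base 3 of each site, so after positions 98, 157, 261.
Circular molecule, 3 cuts → 3 fragments:
  99–157 → 59 bp
  158–261 → 104 bp
  262–273 then 1–98 → 12 + 98 = 110 bp
Sorted largest to smallest: 110, 104, 59 bp.

110, 104, 59 bp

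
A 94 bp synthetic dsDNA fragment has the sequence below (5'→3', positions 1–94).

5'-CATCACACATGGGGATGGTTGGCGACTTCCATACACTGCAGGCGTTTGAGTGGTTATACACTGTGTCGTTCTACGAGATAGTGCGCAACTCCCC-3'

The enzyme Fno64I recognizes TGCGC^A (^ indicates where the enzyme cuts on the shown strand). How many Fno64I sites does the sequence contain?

1

TGCGCA occurs starting at position 82.
Fno64I cuts at 1 site.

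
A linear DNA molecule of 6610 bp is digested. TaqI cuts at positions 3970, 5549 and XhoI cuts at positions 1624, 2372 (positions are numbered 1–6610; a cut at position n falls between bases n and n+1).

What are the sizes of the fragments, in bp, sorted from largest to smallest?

1624, 1598, 1579, 1061, 748 bp

Combined cut positions (sorted): 1624, 2372, 3970, 5549.
Linear molecule, 4 cuts → 5 fragments:
  1624 − 0 = 1624 bp
  2372 − 1624 = 748 bp
  3970 − 2372 = 1598 bp
  5549 − 3970 = 1579 bp
  6610 − 5549 = 1061 bp
Sorted largest to smallest: 1624, 1598, 1579, 1061, 748 bp.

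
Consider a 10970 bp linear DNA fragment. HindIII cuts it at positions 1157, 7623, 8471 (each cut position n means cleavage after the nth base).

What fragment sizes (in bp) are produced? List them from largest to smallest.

6466, 2499, 1157, 848 bp

Linear molecule, 3 cuts → 4 fragments:
  1157 − 0 = 1157 bp
  7623 − 1157 = 6466 bp
  8471 − 7623 = 848 bp
  10970 − 8471 = 2499 bp
Sorted largest to smallest: 6466, 2499, 1157, 848 bp.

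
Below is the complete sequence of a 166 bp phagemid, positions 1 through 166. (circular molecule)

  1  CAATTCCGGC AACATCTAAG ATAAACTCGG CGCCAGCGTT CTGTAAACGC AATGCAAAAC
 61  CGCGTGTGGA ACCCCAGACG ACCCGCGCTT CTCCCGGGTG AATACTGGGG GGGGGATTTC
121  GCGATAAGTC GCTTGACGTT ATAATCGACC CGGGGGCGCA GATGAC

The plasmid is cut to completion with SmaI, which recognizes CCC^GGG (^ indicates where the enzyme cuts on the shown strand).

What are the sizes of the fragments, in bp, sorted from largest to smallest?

110, 56 bp

SmaI sites (CCCGGG) start at positions 93, 149.
SmaI cuts after base 3 of each site, so after positions 95, 151.
Circular molecule, 2 cuts → 2 fragments:
  96–151 → 56 bp
  152–166 then 1–95 → 15 + 95 = 110 bp
Sorted largest to smallest: 110, 56 bp.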